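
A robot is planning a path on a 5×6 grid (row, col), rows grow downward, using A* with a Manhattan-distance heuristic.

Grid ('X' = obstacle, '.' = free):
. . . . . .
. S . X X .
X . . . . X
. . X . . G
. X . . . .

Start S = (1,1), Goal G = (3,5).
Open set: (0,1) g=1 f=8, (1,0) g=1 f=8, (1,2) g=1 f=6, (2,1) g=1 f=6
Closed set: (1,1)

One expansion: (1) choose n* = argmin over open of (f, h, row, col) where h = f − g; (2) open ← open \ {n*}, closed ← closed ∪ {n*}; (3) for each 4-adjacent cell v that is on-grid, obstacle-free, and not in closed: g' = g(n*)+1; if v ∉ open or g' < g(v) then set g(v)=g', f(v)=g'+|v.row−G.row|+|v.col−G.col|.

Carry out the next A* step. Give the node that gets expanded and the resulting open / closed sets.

expanded=(1,2); open=[(0,1) g=1 f=8, (0,2) g=2 f=8, (1,0) g=1 f=8, (2,1) g=1 f=6, (2,2) g=2 f=6]; closed=[(1,1), (1,2)]

step 1: expand (1,2) (f=6, h=5) → closed; open now [(0,1) g=1 f=8, (0,2) g=2 f=8, (1,0) g=1 f=8, (2,1) g=1 f=6, (2,2) g=2 f=6]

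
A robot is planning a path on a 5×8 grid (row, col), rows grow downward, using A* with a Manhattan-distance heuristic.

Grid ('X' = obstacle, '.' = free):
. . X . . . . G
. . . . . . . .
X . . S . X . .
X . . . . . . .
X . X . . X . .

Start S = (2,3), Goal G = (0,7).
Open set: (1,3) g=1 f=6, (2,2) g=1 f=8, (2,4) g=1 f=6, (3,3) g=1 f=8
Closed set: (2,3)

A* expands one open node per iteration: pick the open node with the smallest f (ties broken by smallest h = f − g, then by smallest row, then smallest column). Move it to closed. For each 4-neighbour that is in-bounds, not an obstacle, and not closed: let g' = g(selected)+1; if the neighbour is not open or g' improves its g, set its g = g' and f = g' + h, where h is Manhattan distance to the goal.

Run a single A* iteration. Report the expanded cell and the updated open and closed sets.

expanded=(1,3); open=[(0,3) g=2 f=6, (1,2) g=2 f=8, (1,4) g=2 f=6, (2,2) g=1 f=8, (2,4) g=1 f=6, (3,3) g=1 f=8]; closed=[(1,3), (2,3)]

step 1: expand (1,3) (f=6, h=5) → closed; open now [(0,3) g=2 f=6, (1,2) g=2 f=8, (1,4) g=2 f=6, (2,2) g=1 f=8, (2,4) g=1 f=6, (3,3) g=1 f=8]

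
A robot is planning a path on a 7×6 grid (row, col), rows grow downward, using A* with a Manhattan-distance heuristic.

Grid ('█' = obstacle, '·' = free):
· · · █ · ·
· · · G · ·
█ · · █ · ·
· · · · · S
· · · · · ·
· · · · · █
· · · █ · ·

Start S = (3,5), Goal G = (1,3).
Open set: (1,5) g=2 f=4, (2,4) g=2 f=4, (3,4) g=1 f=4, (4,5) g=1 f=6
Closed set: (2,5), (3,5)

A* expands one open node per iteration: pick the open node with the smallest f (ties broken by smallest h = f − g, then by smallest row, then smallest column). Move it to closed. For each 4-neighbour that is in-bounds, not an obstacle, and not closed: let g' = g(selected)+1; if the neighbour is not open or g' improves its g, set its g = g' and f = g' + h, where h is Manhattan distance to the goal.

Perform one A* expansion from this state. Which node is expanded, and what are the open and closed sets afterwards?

step 1: expand (1,5) (f=4, h=2) → closed; open now [(0,5) g=3 f=6, (1,4) g=3 f=4, (2,4) g=2 f=4, (3,4) g=1 f=4, (4,5) g=1 f=6]

expanded=(1,5); open=[(0,5) g=3 f=6, (1,4) g=3 f=4, (2,4) g=2 f=4, (3,4) g=1 f=4, (4,5) g=1 f=6]; closed=[(1,5), (2,5), (3,5)]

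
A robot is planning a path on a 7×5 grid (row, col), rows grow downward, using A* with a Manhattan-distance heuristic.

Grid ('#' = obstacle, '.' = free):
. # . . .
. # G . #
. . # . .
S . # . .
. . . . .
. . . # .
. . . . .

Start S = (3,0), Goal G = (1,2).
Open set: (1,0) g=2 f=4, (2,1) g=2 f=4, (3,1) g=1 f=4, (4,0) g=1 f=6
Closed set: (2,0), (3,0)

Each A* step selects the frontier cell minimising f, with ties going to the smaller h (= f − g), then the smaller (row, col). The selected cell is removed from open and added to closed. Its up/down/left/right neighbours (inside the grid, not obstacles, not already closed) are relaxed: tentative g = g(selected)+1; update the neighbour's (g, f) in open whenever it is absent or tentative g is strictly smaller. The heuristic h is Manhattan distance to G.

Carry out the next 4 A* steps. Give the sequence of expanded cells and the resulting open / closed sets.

order=[(1,0) → (2,1) → (3,1) → (0,0)]; open=[(4,0) g=1 f=6, (4,1) g=2 f=6]; closed=[(0,0), (1,0), (2,0), (2,1), (3,0), (3,1)]

step 1: expand (1,0) (f=4, h=2) → closed; open now [(0,0) g=3 f=6, (2,1) g=2 f=4, (3,1) g=1 f=4, (4,0) g=1 f=6]
step 2: expand (2,1) (f=4, h=2) → closed; open now [(0,0) g=3 f=6, (3,1) g=1 f=4, (4,0) g=1 f=6]
step 3: expand (3,1) (f=4, h=3) → closed; open now [(0,0) g=3 f=6, (4,0) g=1 f=6, (4,1) g=2 f=6]
step 4: expand (0,0) (f=6, h=3) → closed; open now [(4,0) g=1 f=6, (4,1) g=2 f=6]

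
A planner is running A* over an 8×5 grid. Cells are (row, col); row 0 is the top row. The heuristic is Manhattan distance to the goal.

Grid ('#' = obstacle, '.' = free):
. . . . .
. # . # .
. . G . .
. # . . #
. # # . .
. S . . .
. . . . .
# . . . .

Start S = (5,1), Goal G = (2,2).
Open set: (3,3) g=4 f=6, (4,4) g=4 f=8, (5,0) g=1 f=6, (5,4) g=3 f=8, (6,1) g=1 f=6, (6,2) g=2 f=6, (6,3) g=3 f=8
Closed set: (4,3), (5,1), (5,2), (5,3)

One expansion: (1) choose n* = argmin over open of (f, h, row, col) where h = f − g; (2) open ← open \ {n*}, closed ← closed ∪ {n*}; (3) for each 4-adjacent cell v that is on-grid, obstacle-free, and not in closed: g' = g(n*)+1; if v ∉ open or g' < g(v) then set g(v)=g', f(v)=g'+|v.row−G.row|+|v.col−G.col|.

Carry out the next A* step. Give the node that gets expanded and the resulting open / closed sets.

expanded=(3,3); open=[(2,3) g=5 f=6, (3,2) g=5 f=6, (4,4) g=4 f=8, (5,0) g=1 f=6, (5,4) g=3 f=8, (6,1) g=1 f=6, (6,2) g=2 f=6, (6,3) g=3 f=8]; closed=[(3,3), (4,3), (5,1), (5,2), (5,3)]

step 1: expand (3,3) (f=6, h=2) → closed; open now [(2,3) g=5 f=6, (3,2) g=5 f=6, (4,4) g=4 f=8, (5,0) g=1 f=6, (5,4) g=3 f=8, (6,1) g=1 f=6, (6,2) g=2 f=6, (6,3) g=3 f=8]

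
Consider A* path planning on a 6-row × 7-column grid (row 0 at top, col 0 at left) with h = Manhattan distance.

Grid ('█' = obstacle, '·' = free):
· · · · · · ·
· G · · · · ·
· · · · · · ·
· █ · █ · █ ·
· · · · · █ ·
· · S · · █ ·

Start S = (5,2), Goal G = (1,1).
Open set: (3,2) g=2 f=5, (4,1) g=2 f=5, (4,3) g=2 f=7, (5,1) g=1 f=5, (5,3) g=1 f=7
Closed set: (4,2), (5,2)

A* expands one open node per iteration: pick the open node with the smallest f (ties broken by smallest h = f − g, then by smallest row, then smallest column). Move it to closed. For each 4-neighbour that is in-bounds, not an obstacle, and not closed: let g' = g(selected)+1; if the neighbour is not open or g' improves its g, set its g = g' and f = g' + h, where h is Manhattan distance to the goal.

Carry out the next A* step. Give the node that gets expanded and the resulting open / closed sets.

step 1: expand (3,2) (f=5, h=3) → closed; open now [(2,2) g=3 f=5, (4,1) g=2 f=5, (4,3) g=2 f=7, (5,1) g=1 f=5, (5,3) g=1 f=7]

expanded=(3,2); open=[(2,2) g=3 f=5, (4,1) g=2 f=5, (4,3) g=2 f=7, (5,1) g=1 f=5, (5,3) g=1 f=7]; closed=[(3,2), (4,2), (5,2)]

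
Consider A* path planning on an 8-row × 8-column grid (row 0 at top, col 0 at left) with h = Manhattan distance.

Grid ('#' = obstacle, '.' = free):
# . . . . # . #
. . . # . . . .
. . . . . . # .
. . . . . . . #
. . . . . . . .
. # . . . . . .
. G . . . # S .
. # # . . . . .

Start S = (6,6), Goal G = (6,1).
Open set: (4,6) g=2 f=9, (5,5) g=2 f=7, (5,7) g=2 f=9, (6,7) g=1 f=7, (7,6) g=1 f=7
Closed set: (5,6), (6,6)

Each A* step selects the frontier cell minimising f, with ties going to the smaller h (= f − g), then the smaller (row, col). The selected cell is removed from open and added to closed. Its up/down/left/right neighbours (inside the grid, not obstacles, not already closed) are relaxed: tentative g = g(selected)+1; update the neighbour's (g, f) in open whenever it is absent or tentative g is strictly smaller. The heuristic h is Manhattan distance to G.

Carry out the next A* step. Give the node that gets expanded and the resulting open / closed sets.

expanded=(5,5); open=[(4,5) g=3 f=9, (4,6) g=2 f=9, (5,4) g=3 f=7, (5,7) g=2 f=9, (6,7) g=1 f=7, (7,6) g=1 f=7]; closed=[(5,5), (5,6), (6,6)]

step 1: expand (5,5) (f=7, h=5) → closed; open now [(4,5) g=3 f=9, (4,6) g=2 f=9, (5,4) g=3 f=7, (5,7) g=2 f=9, (6,7) g=1 f=7, (7,6) g=1 f=7]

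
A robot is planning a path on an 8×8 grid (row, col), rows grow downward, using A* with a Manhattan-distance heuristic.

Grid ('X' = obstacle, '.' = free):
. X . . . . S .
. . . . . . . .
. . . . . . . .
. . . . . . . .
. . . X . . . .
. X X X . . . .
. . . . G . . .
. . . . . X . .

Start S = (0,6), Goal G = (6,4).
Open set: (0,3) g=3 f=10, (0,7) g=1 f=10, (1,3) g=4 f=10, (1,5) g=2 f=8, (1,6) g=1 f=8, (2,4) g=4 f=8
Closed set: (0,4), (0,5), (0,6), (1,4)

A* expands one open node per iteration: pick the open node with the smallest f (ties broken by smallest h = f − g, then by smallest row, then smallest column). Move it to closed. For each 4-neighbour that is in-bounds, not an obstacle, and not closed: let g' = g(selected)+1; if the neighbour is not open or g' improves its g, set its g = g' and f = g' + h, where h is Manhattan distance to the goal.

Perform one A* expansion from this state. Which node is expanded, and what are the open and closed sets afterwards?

step 1: expand (2,4) (f=8, h=4) → closed; open now [(0,3) g=3 f=10, (0,7) g=1 f=10, (1,3) g=4 f=10, (1,5) g=2 f=8, (1,6) g=1 f=8, (2,3) g=5 f=10, (2,5) g=5 f=10, (3,4) g=5 f=8]

expanded=(2,4); open=[(0,3) g=3 f=10, (0,7) g=1 f=10, (1,3) g=4 f=10, (1,5) g=2 f=8, (1,6) g=1 f=8, (2,3) g=5 f=10, (2,5) g=5 f=10, (3,4) g=5 f=8]; closed=[(0,4), (0,5), (0,6), (1,4), (2,4)]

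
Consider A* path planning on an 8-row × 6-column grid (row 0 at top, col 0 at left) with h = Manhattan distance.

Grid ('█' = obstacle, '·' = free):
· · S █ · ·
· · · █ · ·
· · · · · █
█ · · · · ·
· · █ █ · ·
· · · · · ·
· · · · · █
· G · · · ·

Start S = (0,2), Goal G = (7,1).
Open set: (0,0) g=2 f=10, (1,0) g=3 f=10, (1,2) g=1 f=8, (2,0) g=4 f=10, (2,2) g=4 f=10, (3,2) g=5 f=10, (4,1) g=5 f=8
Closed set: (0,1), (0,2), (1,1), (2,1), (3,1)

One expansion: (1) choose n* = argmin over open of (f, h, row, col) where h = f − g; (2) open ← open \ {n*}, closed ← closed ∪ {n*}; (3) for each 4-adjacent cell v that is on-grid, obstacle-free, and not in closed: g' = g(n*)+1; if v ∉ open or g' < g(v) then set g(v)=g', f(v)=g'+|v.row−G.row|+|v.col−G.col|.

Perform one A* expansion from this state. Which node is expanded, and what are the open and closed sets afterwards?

step 1: expand (4,1) (f=8, h=3) → closed; open now [(0,0) g=2 f=10, (1,0) g=3 f=10, (1,2) g=1 f=8, (2,0) g=4 f=10, (2,2) g=4 f=10, (3,2) g=5 f=10, (4,0) g=6 f=10, (5,1) g=6 f=8]

expanded=(4,1); open=[(0,0) g=2 f=10, (1,0) g=3 f=10, (1,2) g=1 f=8, (2,0) g=4 f=10, (2,2) g=4 f=10, (3,2) g=5 f=10, (4,0) g=6 f=10, (5,1) g=6 f=8]; closed=[(0,1), (0,2), (1,1), (2,1), (3,1), (4,1)]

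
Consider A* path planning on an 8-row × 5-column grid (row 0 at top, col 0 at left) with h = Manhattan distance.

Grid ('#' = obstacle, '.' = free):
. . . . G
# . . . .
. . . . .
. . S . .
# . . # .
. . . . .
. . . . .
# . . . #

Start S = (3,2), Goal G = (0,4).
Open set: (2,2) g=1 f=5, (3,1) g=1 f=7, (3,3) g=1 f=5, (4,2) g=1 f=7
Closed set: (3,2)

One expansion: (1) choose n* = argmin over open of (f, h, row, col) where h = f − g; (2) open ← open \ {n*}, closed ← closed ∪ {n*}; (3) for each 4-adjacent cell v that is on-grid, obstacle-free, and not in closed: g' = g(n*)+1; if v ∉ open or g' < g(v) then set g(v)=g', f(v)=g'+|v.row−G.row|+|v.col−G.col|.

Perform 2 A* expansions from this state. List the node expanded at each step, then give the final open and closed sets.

step 1: expand (2,2) (f=5, h=4) → closed; open now [(1,2) g=2 f=5, (2,1) g=2 f=7, (2,3) g=2 f=5, (3,1) g=1 f=7, (3,3) g=1 f=5, (4,2) g=1 f=7]
step 2: expand (1,2) (f=5, h=3) → closed; open now [(0,2) g=3 f=5, (1,1) g=3 f=7, (1,3) g=3 f=5, (2,1) g=2 f=7, (2,3) g=2 f=5, (3,1) g=1 f=7, (3,3) g=1 f=5, (4,2) g=1 f=7]

order=[(2,2) → (1,2)]; open=[(0,2) g=3 f=5, (1,1) g=3 f=7, (1,3) g=3 f=5, (2,1) g=2 f=7, (2,3) g=2 f=5, (3,1) g=1 f=7, (3,3) g=1 f=5, (4,2) g=1 f=7]; closed=[(1,2), (2,2), (3,2)]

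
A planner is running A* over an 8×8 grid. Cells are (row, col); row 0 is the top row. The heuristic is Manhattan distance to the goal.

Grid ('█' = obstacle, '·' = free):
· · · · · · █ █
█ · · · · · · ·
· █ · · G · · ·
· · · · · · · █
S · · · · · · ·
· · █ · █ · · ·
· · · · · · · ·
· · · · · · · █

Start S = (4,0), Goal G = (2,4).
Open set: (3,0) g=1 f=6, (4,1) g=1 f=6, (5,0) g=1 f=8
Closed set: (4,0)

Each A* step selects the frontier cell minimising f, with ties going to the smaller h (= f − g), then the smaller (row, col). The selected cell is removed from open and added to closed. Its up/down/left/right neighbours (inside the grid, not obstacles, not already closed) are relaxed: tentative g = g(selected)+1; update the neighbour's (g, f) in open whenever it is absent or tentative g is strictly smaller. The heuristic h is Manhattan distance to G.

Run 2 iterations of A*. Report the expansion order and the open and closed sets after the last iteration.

step 1: expand (3,0) (f=6, h=5) → closed; open now [(2,0) g=2 f=6, (3,1) g=2 f=6, (4,1) g=1 f=6, (5,0) g=1 f=8]
step 2: expand (2,0) (f=6, h=4) → closed; open now [(3,1) g=2 f=6, (4,1) g=1 f=6, (5,0) g=1 f=8]

order=[(3,0) → (2,0)]; open=[(3,1) g=2 f=6, (4,1) g=1 f=6, (5,0) g=1 f=8]; closed=[(2,0), (3,0), (4,0)]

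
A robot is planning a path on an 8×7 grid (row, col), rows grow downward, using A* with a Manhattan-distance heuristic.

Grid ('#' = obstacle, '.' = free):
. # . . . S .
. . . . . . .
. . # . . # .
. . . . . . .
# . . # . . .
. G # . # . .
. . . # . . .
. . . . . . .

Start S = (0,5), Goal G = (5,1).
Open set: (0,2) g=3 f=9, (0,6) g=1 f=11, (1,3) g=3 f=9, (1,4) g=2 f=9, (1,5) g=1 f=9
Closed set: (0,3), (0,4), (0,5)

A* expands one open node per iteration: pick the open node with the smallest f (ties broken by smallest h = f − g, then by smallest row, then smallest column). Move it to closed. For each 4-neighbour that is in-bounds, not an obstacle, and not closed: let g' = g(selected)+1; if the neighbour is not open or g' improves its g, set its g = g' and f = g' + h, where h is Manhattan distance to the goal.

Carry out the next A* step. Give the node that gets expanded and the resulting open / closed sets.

step 1: expand (0,2) (f=9, h=6) → closed; open now [(0,6) g=1 f=11, (1,2) g=4 f=9, (1,3) g=3 f=9, (1,4) g=2 f=9, (1,5) g=1 f=9]

expanded=(0,2); open=[(0,6) g=1 f=11, (1,2) g=4 f=9, (1,3) g=3 f=9, (1,4) g=2 f=9, (1,5) g=1 f=9]; closed=[(0,2), (0,3), (0,4), (0,5)]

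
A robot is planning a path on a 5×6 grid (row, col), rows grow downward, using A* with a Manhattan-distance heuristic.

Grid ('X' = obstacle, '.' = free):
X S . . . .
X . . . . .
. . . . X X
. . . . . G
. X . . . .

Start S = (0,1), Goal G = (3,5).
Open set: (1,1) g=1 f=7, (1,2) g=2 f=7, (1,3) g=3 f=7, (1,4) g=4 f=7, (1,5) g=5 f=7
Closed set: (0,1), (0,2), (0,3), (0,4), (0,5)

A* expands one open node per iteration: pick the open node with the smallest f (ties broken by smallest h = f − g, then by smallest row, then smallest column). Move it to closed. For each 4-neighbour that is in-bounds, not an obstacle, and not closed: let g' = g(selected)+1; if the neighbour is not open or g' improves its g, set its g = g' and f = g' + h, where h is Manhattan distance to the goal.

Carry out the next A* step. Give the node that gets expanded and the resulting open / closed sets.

expanded=(1,5); open=[(1,1) g=1 f=7, (1,2) g=2 f=7, (1,3) g=3 f=7, (1,4) g=4 f=7]; closed=[(0,1), (0,2), (0,3), (0,4), (0,5), (1,5)]

step 1: expand (1,5) (f=7, h=2) → closed; open now [(1,1) g=1 f=7, (1,2) g=2 f=7, (1,3) g=3 f=7, (1,4) g=4 f=7]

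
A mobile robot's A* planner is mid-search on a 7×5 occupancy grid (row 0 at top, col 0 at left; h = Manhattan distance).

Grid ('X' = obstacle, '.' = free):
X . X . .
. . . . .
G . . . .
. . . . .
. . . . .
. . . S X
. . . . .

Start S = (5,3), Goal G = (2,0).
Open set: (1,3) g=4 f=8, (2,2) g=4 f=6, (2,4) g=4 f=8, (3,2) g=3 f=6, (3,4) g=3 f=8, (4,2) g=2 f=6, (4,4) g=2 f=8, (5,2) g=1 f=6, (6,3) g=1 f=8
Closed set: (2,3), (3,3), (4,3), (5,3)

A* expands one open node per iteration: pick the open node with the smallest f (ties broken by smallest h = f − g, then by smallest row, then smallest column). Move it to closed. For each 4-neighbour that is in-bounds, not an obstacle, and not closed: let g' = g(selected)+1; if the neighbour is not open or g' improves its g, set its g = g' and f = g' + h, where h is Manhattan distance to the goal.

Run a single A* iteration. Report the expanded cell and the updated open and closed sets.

expanded=(2,2); open=[(1,2) g=5 f=8, (1,3) g=4 f=8, (2,1) g=5 f=6, (2,4) g=4 f=8, (3,2) g=3 f=6, (3,4) g=3 f=8, (4,2) g=2 f=6, (4,4) g=2 f=8, (5,2) g=1 f=6, (6,3) g=1 f=8]; closed=[(2,2), (2,3), (3,3), (4,3), (5,3)]

step 1: expand (2,2) (f=6, h=2) → closed; open now [(1,2) g=5 f=8, (1,3) g=4 f=8, (2,1) g=5 f=6, (2,4) g=4 f=8, (3,2) g=3 f=6, (3,4) g=3 f=8, (4,2) g=2 f=6, (4,4) g=2 f=8, (5,2) g=1 f=6, (6,3) g=1 f=8]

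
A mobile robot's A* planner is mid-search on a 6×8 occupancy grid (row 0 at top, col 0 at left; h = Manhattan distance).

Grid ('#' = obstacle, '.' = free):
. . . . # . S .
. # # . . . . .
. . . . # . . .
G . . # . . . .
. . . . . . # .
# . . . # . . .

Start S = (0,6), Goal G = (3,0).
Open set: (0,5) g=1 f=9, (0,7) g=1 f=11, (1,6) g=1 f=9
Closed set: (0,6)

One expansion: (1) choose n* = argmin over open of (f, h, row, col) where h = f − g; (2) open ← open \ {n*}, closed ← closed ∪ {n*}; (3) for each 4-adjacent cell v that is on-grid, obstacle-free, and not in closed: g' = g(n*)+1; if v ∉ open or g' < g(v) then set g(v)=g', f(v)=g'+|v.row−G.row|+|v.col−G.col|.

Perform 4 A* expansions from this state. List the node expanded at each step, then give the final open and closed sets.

step 1: expand (0,5) (f=9, h=8) → closed; open now [(0,7) g=1 f=11, (1,5) g=2 f=9, (1,6) g=1 f=9]
step 2: expand (1,5) (f=9, h=7) → closed; open now [(0,7) g=1 f=11, (1,4) g=3 f=9, (1,6) g=1 f=9, (2,5) g=3 f=9]
step 3: expand (1,4) (f=9, h=6) → closed; open now [(0,7) g=1 f=11, (1,3) g=4 f=9, (1,6) g=1 f=9, (2,5) g=3 f=9]
step 4: expand (1,3) (f=9, h=5) → closed; open now [(0,3) g=5 f=11, (0,7) g=1 f=11, (1,6) g=1 f=9, (2,3) g=5 f=9, (2,5) g=3 f=9]

order=[(0,5) → (1,5) → (1,4) → (1,3)]; open=[(0,3) g=5 f=11, (0,7) g=1 f=11, (1,6) g=1 f=9, (2,3) g=5 f=9, (2,5) g=3 f=9]; closed=[(0,5), (0,6), (1,3), (1,4), (1,5)]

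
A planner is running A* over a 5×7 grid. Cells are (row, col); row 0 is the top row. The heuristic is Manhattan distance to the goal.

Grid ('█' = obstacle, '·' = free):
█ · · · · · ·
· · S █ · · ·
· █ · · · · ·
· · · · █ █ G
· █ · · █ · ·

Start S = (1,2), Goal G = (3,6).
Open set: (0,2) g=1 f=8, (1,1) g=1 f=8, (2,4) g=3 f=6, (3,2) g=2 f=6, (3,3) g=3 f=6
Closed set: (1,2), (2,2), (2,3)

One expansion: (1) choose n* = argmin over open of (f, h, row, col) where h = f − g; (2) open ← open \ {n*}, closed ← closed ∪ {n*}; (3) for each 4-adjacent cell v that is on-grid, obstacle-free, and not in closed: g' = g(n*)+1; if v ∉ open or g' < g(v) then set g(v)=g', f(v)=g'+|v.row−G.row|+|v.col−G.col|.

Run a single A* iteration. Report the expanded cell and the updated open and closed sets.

expanded=(2,4); open=[(0,2) g=1 f=8, (1,1) g=1 f=8, (1,4) g=4 f=8, (2,5) g=4 f=6, (3,2) g=2 f=6, (3,3) g=3 f=6]; closed=[(1,2), (2,2), (2,3), (2,4)]

step 1: expand (2,4) (f=6, h=3) → closed; open now [(0,2) g=1 f=8, (1,1) g=1 f=8, (1,4) g=4 f=8, (2,5) g=4 f=6, (3,2) g=2 f=6, (3,3) g=3 f=6]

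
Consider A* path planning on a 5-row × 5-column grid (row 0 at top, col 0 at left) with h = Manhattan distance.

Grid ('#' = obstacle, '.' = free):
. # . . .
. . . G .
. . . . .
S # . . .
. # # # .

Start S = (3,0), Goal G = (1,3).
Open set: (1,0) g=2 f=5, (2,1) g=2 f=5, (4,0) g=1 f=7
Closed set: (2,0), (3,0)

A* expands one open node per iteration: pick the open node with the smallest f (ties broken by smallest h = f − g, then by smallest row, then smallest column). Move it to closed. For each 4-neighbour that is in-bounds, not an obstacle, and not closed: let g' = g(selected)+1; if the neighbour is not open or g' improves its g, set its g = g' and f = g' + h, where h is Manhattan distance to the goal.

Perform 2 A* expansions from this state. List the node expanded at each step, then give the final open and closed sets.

step 1: expand (1,0) (f=5, h=3) → closed; open now [(0,0) g=3 f=7, (1,1) g=3 f=5, (2,1) g=2 f=5, (4,0) g=1 f=7]
step 2: expand (1,1) (f=5, h=2) → closed; open now [(0,0) g=3 f=7, (1,2) g=4 f=5, (2,1) g=2 f=5, (4,0) g=1 f=7]

order=[(1,0) → (1,1)]; open=[(0,0) g=3 f=7, (1,2) g=4 f=5, (2,1) g=2 f=5, (4,0) g=1 f=7]; closed=[(1,0), (1,1), (2,0), (3,0)]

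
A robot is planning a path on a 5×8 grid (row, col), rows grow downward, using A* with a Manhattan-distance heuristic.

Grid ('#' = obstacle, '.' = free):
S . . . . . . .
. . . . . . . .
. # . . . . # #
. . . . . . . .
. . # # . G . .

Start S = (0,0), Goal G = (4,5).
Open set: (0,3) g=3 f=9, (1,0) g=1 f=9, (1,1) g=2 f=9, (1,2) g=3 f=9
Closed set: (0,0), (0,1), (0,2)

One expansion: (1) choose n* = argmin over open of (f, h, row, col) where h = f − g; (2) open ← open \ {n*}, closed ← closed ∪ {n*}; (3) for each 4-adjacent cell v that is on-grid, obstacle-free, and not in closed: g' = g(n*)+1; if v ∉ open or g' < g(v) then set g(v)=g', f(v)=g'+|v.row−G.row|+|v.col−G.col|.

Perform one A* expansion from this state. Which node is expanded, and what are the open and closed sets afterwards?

expanded=(0,3); open=[(0,4) g=4 f=9, (1,0) g=1 f=9, (1,1) g=2 f=9, (1,2) g=3 f=9, (1,3) g=4 f=9]; closed=[(0,0), (0,1), (0,2), (0,3)]

step 1: expand (0,3) (f=9, h=6) → closed; open now [(0,4) g=4 f=9, (1,0) g=1 f=9, (1,1) g=2 f=9, (1,2) g=3 f=9, (1,3) g=4 f=9]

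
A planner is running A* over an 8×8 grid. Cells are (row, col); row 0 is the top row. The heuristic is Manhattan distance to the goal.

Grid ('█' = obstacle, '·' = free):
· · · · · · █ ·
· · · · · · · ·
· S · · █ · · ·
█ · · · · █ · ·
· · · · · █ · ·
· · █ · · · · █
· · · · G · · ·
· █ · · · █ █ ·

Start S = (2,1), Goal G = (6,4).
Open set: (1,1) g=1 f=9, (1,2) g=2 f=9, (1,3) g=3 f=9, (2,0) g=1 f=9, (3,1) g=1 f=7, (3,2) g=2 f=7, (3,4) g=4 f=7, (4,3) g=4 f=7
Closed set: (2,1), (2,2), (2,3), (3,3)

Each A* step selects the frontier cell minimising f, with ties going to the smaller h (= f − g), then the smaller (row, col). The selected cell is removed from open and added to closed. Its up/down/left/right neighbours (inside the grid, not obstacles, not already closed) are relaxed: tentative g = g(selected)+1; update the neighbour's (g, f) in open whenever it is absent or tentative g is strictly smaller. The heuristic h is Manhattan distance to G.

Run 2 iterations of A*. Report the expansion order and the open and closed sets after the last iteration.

order=[(3,4) → (4,4)]; open=[(1,1) g=1 f=9, (1,2) g=2 f=9, (1,3) g=3 f=9, (2,0) g=1 f=9, (3,1) g=1 f=7, (3,2) g=2 f=7, (4,3) g=4 f=7, (5,4) g=6 f=7]; closed=[(2,1), (2,2), (2,3), (3,3), (3,4), (4,4)]

step 1: expand (3,4) (f=7, h=3) → closed; open now [(1,1) g=1 f=9, (1,2) g=2 f=9, (1,3) g=3 f=9, (2,0) g=1 f=9, (3,1) g=1 f=7, (3,2) g=2 f=7, (4,3) g=4 f=7, (4,4) g=5 f=7]
step 2: expand (4,4) (f=7, h=2) → closed; open now [(1,1) g=1 f=9, (1,2) g=2 f=9, (1,3) g=3 f=9, (2,0) g=1 f=9, (3,1) g=1 f=7, (3,2) g=2 f=7, (4,3) g=4 f=7, (5,4) g=6 f=7]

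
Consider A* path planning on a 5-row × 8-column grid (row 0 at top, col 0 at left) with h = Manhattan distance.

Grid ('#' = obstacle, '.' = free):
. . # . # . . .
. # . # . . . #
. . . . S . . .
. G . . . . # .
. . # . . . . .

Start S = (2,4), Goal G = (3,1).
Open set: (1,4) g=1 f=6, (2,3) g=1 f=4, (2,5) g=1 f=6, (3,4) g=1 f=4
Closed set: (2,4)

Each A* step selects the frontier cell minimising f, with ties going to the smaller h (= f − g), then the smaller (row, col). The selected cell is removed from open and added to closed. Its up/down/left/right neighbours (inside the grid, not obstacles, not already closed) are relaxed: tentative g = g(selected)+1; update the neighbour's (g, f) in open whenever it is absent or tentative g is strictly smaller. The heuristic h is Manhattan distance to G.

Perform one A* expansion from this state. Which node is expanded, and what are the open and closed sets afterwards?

expanded=(2,3); open=[(1,4) g=1 f=6, (2,2) g=2 f=4, (2,5) g=1 f=6, (3,3) g=2 f=4, (3,4) g=1 f=4]; closed=[(2,3), (2,4)]

step 1: expand (2,3) (f=4, h=3) → closed; open now [(1,4) g=1 f=6, (2,2) g=2 f=4, (2,5) g=1 f=6, (3,3) g=2 f=4, (3,4) g=1 f=4]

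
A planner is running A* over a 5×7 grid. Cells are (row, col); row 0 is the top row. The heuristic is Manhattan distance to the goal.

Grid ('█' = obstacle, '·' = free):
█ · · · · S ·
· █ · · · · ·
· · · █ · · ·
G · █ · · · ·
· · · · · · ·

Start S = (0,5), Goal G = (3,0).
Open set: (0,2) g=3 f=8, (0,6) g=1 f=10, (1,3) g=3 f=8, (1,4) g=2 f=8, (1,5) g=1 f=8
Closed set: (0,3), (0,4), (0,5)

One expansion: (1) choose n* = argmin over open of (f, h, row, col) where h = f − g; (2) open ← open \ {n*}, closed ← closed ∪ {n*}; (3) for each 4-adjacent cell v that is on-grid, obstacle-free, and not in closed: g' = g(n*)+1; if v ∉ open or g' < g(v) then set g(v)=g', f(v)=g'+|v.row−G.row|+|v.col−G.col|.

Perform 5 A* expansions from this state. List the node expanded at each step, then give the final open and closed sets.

order=[(0,2) → (0,1) → (1,2) → (2,2) → (2,1)]; open=[(0,6) g=1 f=10, (1,3) g=3 f=8, (1,4) g=2 f=8, (1,5) g=1 f=8, (2,0) g=7 f=8, (3,1) g=7 f=8]; closed=[(0,1), (0,2), (0,3), (0,4), (0,5), (1,2), (2,1), (2,2)]

step 1: expand (0,2) (f=8, h=5) → closed; open now [(0,1) g=4 f=8, (0,6) g=1 f=10, (1,2) g=4 f=8, (1,3) g=3 f=8, (1,4) g=2 f=8, (1,5) g=1 f=8]
step 2: expand (0,1) (f=8, h=4) → closed; open now [(0,6) g=1 f=10, (1,2) g=4 f=8, (1,3) g=3 f=8, (1,4) g=2 f=8, (1,5) g=1 f=8]
step 3: expand (1,2) (f=8, h=4) → closed; open now [(0,6) g=1 f=10, (1,3) g=3 f=8, (1,4) g=2 f=8, (1,5) g=1 f=8, (2,2) g=5 f=8]
step 4: expand (2,2) (f=8, h=3) → closed; open now [(0,6) g=1 f=10, (1,3) g=3 f=8, (1,4) g=2 f=8, (1,5) g=1 f=8, (2,1) g=6 f=8]
step 5: expand (2,1) (f=8, h=2) → closed; open now [(0,6) g=1 f=10, (1,3) g=3 f=8, (1,4) g=2 f=8, (1,5) g=1 f=8, (2,0) g=7 f=8, (3,1) g=7 f=8]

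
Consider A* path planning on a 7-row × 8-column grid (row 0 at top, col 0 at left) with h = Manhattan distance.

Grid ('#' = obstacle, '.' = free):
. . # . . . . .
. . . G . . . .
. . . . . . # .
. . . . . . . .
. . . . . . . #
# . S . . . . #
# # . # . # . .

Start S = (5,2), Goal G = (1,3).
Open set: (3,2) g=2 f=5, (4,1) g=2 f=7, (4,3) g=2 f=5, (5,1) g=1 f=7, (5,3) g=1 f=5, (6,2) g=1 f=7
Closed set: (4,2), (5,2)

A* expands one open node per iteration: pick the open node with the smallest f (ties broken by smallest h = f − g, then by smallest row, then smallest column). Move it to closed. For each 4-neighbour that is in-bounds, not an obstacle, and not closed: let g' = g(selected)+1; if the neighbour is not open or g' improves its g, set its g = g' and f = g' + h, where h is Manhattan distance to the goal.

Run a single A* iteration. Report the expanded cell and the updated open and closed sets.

expanded=(3,2); open=[(2,2) g=3 f=5, (3,1) g=3 f=7, (3,3) g=3 f=5, (4,1) g=2 f=7, (4,3) g=2 f=5, (5,1) g=1 f=7, (5,3) g=1 f=5, (6,2) g=1 f=7]; closed=[(3,2), (4,2), (5,2)]

step 1: expand (3,2) (f=5, h=3) → closed; open now [(2,2) g=3 f=5, (3,1) g=3 f=7, (3,3) g=3 f=5, (4,1) g=2 f=7, (4,3) g=2 f=5, (5,1) g=1 f=7, (5,3) g=1 f=5, (6,2) g=1 f=7]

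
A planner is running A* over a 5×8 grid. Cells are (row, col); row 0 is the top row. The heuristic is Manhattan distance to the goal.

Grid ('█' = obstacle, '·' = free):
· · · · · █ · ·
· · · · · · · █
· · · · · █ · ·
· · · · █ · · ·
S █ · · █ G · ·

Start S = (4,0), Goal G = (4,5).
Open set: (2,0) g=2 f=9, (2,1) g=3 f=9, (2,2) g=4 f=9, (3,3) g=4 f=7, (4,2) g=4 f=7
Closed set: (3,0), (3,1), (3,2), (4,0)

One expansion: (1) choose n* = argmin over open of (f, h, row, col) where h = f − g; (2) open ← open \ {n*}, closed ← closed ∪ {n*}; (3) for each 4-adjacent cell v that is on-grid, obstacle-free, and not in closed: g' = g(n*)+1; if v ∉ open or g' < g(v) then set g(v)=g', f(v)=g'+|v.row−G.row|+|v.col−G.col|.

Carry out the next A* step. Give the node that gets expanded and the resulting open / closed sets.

step 1: expand (3,3) (f=7, h=3) → closed; open now [(2,0) g=2 f=9, (2,1) g=3 f=9, (2,2) g=4 f=9, (2,3) g=5 f=9, (4,2) g=4 f=7, (4,3) g=5 f=7]

expanded=(3,3); open=[(2,0) g=2 f=9, (2,1) g=3 f=9, (2,2) g=4 f=9, (2,3) g=5 f=9, (4,2) g=4 f=7, (4,3) g=5 f=7]; closed=[(3,0), (3,1), (3,2), (3,3), (4,0)]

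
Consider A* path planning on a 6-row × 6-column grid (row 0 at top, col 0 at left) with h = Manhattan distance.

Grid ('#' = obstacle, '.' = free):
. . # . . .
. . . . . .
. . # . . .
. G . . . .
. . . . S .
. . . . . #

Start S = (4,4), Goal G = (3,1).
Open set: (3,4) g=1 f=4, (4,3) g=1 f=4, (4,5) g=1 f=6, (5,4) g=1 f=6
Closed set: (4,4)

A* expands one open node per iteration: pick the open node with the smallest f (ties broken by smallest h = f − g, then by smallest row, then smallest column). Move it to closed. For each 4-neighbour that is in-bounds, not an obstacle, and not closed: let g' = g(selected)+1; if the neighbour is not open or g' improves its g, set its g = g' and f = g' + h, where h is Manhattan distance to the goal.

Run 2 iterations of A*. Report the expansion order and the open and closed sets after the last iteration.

step 1: expand (3,4) (f=4, h=3) → closed; open now [(2,4) g=2 f=6, (3,3) g=2 f=4, (3,5) g=2 f=6, (4,3) g=1 f=4, (4,5) g=1 f=6, (5,4) g=1 f=6]
step 2: expand (3,3) (f=4, h=2) → closed; open now [(2,3) g=3 f=6, (2,4) g=2 f=6, (3,2) g=3 f=4, (3,5) g=2 f=6, (4,3) g=1 f=4, (4,5) g=1 f=6, (5,4) g=1 f=6]

order=[(3,4) → (3,3)]; open=[(2,3) g=3 f=6, (2,4) g=2 f=6, (3,2) g=3 f=4, (3,5) g=2 f=6, (4,3) g=1 f=4, (4,5) g=1 f=6, (5,4) g=1 f=6]; closed=[(3,3), (3,4), (4,4)]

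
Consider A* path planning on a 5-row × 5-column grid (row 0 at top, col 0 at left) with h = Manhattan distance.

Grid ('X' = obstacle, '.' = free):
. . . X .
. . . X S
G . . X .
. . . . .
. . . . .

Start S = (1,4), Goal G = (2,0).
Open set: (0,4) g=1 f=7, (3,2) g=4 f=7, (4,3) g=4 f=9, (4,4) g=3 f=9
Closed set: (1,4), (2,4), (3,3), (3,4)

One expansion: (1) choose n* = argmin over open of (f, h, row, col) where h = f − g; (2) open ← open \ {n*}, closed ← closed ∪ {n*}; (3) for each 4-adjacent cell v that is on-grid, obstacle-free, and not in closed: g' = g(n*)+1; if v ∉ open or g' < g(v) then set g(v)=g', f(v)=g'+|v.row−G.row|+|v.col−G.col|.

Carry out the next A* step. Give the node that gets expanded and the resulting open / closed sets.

step 1: expand (3,2) (f=7, h=3) → closed; open now [(0,4) g=1 f=7, (2,2) g=5 f=7, (3,1) g=5 f=7, (4,2) g=5 f=9, (4,3) g=4 f=9, (4,4) g=3 f=9]

expanded=(3,2); open=[(0,4) g=1 f=7, (2,2) g=5 f=7, (3,1) g=5 f=7, (4,2) g=5 f=9, (4,3) g=4 f=9, (4,4) g=3 f=9]; closed=[(1,4), (2,4), (3,2), (3,3), (3,4)]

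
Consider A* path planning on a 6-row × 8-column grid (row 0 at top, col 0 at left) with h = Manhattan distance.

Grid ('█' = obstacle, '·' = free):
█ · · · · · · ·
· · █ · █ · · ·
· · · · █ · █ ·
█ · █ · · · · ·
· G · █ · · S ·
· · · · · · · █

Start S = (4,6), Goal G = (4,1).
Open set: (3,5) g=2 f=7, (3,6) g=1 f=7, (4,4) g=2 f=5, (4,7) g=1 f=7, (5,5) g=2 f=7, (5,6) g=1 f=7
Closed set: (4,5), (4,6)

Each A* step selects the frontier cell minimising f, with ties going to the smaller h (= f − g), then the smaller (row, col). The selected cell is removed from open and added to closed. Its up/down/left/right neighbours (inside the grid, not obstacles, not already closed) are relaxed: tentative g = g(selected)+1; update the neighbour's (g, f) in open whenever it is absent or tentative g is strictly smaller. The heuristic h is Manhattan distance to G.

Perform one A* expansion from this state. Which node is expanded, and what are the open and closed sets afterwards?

step 1: expand (4,4) (f=5, h=3) → closed; open now [(3,4) g=3 f=7, (3,5) g=2 f=7, (3,6) g=1 f=7, (4,7) g=1 f=7, (5,4) g=3 f=7, (5,5) g=2 f=7, (5,6) g=1 f=7]

expanded=(4,4); open=[(3,4) g=3 f=7, (3,5) g=2 f=7, (3,6) g=1 f=7, (4,7) g=1 f=7, (5,4) g=3 f=7, (5,5) g=2 f=7, (5,6) g=1 f=7]; closed=[(4,4), (4,5), (4,6)]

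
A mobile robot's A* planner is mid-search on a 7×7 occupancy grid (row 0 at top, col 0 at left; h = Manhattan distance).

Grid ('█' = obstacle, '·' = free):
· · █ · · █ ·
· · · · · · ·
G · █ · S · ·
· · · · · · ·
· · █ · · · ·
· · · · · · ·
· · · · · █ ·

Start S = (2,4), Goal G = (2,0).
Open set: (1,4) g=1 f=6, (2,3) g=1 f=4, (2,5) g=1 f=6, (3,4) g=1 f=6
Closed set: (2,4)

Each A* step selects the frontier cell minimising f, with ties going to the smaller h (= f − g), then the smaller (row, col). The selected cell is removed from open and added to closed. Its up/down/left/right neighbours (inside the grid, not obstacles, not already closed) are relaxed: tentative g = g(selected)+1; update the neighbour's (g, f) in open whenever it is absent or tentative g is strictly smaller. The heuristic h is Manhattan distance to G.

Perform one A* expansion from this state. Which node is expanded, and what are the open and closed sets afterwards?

step 1: expand (2,3) (f=4, h=3) → closed; open now [(1,3) g=2 f=6, (1,4) g=1 f=6, (2,5) g=1 f=6, (3,3) g=2 f=6, (3,4) g=1 f=6]

expanded=(2,3); open=[(1,3) g=2 f=6, (1,4) g=1 f=6, (2,5) g=1 f=6, (3,3) g=2 f=6, (3,4) g=1 f=6]; closed=[(2,3), (2,4)]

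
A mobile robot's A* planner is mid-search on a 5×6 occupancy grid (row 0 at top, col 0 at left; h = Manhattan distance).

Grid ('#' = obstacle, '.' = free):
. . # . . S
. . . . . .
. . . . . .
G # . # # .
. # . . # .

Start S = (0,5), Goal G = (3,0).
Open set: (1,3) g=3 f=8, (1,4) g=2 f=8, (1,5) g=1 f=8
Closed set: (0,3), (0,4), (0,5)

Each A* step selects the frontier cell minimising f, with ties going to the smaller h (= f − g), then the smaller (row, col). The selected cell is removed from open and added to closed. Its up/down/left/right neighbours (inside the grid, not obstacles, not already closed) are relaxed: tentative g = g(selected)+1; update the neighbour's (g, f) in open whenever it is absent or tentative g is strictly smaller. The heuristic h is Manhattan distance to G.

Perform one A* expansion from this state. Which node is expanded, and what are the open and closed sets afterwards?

step 1: expand (1,3) (f=8, h=5) → closed; open now [(1,2) g=4 f=8, (1,4) g=2 f=8, (1,5) g=1 f=8, (2,3) g=4 f=8]

expanded=(1,3); open=[(1,2) g=4 f=8, (1,4) g=2 f=8, (1,5) g=1 f=8, (2,3) g=4 f=8]; closed=[(0,3), (0,4), (0,5), (1,3)]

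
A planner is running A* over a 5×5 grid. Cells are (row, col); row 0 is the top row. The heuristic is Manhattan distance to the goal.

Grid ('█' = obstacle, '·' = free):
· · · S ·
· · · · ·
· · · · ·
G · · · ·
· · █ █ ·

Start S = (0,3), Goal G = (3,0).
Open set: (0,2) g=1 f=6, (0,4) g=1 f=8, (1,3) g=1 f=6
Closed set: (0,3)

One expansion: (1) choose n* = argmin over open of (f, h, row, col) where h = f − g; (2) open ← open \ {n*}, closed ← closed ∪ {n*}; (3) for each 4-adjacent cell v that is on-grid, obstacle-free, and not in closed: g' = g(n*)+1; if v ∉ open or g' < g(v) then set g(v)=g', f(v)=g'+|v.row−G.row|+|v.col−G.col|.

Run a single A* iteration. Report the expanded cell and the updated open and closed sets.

expanded=(0,2); open=[(0,1) g=2 f=6, (0,4) g=1 f=8, (1,2) g=2 f=6, (1,3) g=1 f=6]; closed=[(0,2), (0,3)]

step 1: expand (0,2) (f=6, h=5) → closed; open now [(0,1) g=2 f=6, (0,4) g=1 f=8, (1,2) g=2 f=6, (1,3) g=1 f=6]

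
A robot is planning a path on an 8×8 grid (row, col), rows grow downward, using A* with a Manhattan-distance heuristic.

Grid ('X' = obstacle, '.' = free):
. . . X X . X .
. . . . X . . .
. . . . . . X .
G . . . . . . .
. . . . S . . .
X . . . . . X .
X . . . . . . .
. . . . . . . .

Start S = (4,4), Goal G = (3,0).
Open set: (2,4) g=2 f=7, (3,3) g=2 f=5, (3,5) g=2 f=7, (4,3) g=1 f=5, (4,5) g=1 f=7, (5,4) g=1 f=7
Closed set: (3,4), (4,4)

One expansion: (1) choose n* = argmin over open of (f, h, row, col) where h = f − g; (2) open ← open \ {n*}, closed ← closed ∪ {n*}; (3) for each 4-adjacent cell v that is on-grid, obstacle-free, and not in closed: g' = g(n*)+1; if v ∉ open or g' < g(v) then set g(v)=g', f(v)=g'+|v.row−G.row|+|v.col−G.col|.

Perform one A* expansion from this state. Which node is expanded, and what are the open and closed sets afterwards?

expanded=(3,3); open=[(2,3) g=3 f=7, (2,4) g=2 f=7, (3,2) g=3 f=5, (3,5) g=2 f=7, (4,3) g=1 f=5, (4,5) g=1 f=7, (5,4) g=1 f=7]; closed=[(3,3), (3,4), (4,4)]

step 1: expand (3,3) (f=5, h=3) → closed; open now [(2,3) g=3 f=7, (2,4) g=2 f=7, (3,2) g=3 f=5, (3,5) g=2 f=7, (4,3) g=1 f=5, (4,5) g=1 f=7, (5,4) g=1 f=7]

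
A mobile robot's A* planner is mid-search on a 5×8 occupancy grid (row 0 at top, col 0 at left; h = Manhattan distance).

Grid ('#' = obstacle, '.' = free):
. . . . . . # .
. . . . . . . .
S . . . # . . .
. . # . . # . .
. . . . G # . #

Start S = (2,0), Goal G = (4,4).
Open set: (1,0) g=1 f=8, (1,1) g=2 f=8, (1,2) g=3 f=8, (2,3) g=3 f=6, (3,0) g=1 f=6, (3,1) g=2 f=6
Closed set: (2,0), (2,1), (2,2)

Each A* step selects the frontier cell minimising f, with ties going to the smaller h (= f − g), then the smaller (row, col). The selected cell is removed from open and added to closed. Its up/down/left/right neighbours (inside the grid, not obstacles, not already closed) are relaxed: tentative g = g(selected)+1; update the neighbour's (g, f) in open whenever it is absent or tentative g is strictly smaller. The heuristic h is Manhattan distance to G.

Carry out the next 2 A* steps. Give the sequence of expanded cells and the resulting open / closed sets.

order=[(2,3) → (3,3)]; open=[(1,0) g=1 f=8, (1,1) g=2 f=8, (1,2) g=3 f=8, (1,3) g=4 f=8, (3,0) g=1 f=6, (3,1) g=2 f=6, (3,4) g=5 f=6, (4,3) g=5 f=6]; closed=[(2,0), (2,1), (2,2), (2,3), (3,3)]

step 1: expand (2,3) (f=6, h=3) → closed; open now [(1,0) g=1 f=8, (1,1) g=2 f=8, (1,2) g=3 f=8, (1,3) g=4 f=8, (3,0) g=1 f=6, (3,1) g=2 f=6, (3,3) g=4 f=6]
step 2: expand (3,3) (f=6, h=2) → closed; open now [(1,0) g=1 f=8, (1,1) g=2 f=8, (1,2) g=3 f=8, (1,3) g=4 f=8, (3,0) g=1 f=6, (3,1) g=2 f=6, (3,4) g=5 f=6, (4,3) g=5 f=6]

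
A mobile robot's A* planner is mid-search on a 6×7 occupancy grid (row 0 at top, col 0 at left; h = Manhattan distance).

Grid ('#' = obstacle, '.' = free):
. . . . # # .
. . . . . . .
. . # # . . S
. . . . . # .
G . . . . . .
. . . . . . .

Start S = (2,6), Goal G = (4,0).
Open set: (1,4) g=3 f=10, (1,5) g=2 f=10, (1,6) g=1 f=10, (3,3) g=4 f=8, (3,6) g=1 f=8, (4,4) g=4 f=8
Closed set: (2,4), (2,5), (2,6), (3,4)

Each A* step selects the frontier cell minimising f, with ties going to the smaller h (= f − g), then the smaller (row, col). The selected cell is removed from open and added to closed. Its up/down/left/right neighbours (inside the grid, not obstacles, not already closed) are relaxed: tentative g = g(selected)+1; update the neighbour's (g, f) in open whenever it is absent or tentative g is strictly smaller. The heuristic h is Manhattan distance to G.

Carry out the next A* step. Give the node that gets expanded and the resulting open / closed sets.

step 1: expand (3,3) (f=8, h=4) → closed; open now [(1,4) g=3 f=10, (1,5) g=2 f=10, (1,6) g=1 f=10, (3,2) g=5 f=8, (3,6) g=1 f=8, (4,3) g=5 f=8, (4,4) g=4 f=8]

expanded=(3,3); open=[(1,4) g=3 f=10, (1,5) g=2 f=10, (1,6) g=1 f=10, (3,2) g=5 f=8, (3,6) g=1 f=8, (4,3) g=5 f=8, (4,4) g=4 f=8]; closed=[(2,4), (2,5), (2,6), (3,3), (3,4)]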